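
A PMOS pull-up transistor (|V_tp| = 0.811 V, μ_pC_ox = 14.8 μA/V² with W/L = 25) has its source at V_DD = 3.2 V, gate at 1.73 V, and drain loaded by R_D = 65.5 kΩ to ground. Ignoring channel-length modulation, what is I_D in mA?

I_D = 0.0454 mA

V_SG = V_DD − V_G = 3.2 − 1.73 = 1.47 V, so V_ov = 1.47 − 0.811 = 0.659 V.
k_p = μ_pC_ox · (W/L) = 0.37 mA/V².
Assume saturation: I_D = ½ k_p V_ov² = 0.5 × 0.37 × 0.659² = 0.0803 mA, giving V_SD = V_DD − I_D R_D = 3.2 − 0.0803 × 65.5 = -2.06 V.
But -2.06 V < V_ov = 0.659 V, so the device is actually in triode.
In triode I_D = k_p[V_ov V_SD − ½ V_SD²] and I_D = (V_DD − V_SD)/R_D. Equating: 12.1 V_SD² − 16.97 V_SD + 3.2 = 0, giving V_SD = 0.225 V (the root below V_ov).
I_D = (3.2 − 0.225) / 65.5 = 0.0454 mA.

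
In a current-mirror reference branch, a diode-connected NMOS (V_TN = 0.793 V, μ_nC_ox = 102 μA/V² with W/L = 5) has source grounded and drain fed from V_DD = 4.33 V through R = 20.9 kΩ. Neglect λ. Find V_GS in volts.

V_GS = 1.52 V

With gate tied to drain, V_GS = V_DS ≥ V_GS − V_TN, so the device is in saturation.
k_n = μ_nC_ox · (W/L) = 0.51 mA/V².
KCL at the drain: ½ k_n (V_GS − V_TN)² = (V_DD − V_GS)/R.
Let x = V_GS − 0.793. Then 5.33 x² + x − 3.537 = 0, giving x = 0.726 V (positive root), so V_GS = 1.52 V.
I_D = (V_DD − V_GS)/R = (4.33 − 1.52) / 20.9 = 0.134 mA.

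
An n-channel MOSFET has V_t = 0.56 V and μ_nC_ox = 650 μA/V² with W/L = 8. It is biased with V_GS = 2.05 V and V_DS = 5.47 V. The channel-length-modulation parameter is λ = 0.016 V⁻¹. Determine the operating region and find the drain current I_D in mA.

k_n = μ_nC_ox · (W/L) = 5.2 mA/V².
V_ov = V_GS − V_t = 2.05 − 0.56 = 1.49 V.
Since V_DS = 5.47 V ≥ V_ov = 1.49 V, the device is in saturation.
I_D = ½ k_n V_ov² (1 + λ V_DS) = 0.5 × 5.2 × 1.49² × (1 + 0.016 × 5.47) = 6.28 mA.

Saturation; I_D = 6.28 mA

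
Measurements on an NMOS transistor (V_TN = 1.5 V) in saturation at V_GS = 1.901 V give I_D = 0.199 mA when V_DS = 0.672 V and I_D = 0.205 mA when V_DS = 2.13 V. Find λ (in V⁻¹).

λ = 0.0210 V⁻¹

With V_GS fixed, I_D ∝ (1 + λ V_DS) in saturation, so I_D2/I_D1 = (1 + λ V_DS2)/(1 + λ V_DS1).
0.205/0.199 = 1.03 = (1 + 2.13 λ)/(1 + 0.672 λ).
Solving: λ (I_D1 V_DS2 − I_D2 V_DS1) = I_D2 − I_D1, so λ = (0.205 − 0.199) / (0.199 × 2.13 − 0.205 × 0.672) = 0.006 / 0.286 = 0.021 V⁻¹.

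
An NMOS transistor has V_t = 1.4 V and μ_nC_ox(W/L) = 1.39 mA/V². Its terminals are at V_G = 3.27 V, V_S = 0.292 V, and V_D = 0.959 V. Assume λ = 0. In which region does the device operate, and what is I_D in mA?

V_GS = V_G − V_S = 3.27 − 0.292 = 2.98 V; V_DS = V_D − V_S = 0.959 − 0.292 = 0.667 V.
V_ov = V_GS − V_t = 2.98 − 1.4 = 1.58 V.
Since V_DS = 0.667 V < V_ov = 1.58 V, the device is in the triode region.
I_D = k_n [V_ov · V_DS − ½ V_DS²] = 1.39 × [1.58 × 0.667 − 0.5 × 0.667²] = 1.15 mA.

Triode; I_D = 1.15 mA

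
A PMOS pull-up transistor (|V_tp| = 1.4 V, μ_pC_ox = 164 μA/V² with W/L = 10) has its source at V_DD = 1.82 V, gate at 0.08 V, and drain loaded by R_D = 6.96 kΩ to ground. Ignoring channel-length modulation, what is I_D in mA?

I_D = 0.0948 mA

V_SG = V_DD − V_G = 1.82 − 0.08 = 1.74 V, so V_ov = 1.74 − 1.4 = 0.34 V.
k_p = μ_pC_ox · (W/L) = 1.64 mA/V².
Assume saturation: I_D = ½ k_p V_ov² = 0.5 × 1.64 × 0.34² = 0.0948 mA, giving V_SD = V_DD − I_D R_D = 1.82 − 0.0948 × 6.96 = 1.16 V.
V_SD = 1.16 V ≥ V_ov = 0.34 V, confirming saturation.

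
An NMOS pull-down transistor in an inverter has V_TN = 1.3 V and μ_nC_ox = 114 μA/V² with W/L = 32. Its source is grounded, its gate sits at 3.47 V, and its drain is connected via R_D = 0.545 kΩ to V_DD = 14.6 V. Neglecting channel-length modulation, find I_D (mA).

V_GS = V_G = 3.47 V, so V_ov = 3.47 − 1.3 = 2.17 V.
k_n = μ_nC_ox · (W/L) = 3.648 mA/V².
Assume saturation: I_D = ½ k_n V_ov² = 0.5 × 3.648 × 2.17² = 8.59 mA, giving V_DS = V_DD − I_D R_D = 14.6 − 8.59 × 0.545 = 9.92 V.
V_DS = 9.92 V ≥ V_ov = 2.17 V, confirming saturation.

I_D = 8.59 mA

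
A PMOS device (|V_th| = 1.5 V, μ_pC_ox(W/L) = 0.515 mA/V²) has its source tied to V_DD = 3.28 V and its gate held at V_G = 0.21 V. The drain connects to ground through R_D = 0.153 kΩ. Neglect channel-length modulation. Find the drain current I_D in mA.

V_SG = V_DD − V_G = 3.28 − 0.21 = 3.07 V, so V_ov = 3.07 − 1.5 = 1.57 V.
Assume saturation: I_D = ½ k_p V_ov² = 0.5 × 0.515 × 1.57² = 0.635 mA, giving V_SD = V_DD − I_D R_D = 3.28 − 0.635 × 0.153 = 3.18 V.
V_SD = 3.18 V ≥ V_ov = 1.57 V, confirming saturation.

I_D = 0.635 mA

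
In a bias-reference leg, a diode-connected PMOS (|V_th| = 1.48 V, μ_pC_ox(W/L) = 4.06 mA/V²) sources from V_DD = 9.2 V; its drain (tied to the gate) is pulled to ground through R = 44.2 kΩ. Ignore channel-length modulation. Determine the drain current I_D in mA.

I_D = 0.168 mA

With gate tied to drain, V_SG = V_SD ≥ V_SG − |V_th|, so the device is in saturation.
KCL at the drain: ½ k_p (V_SG − |V_th|)² = (V_DD − V_SG)/R.
Let x = V_SG − 1.48. Then 89.7 x² + x − 7.72 = 0, giving x = 0.288 V (positive root), so V_SG = 1.77 V.
I_D = (V_DD − V_SG)/R = (9.2 − 1.77) / 44.2 = 0.168 mA.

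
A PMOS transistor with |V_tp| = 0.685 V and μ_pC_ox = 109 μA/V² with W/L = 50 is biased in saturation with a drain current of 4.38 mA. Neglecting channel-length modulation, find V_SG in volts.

V_SG = 1.95 V

k_p = μ_pC_ox · (W/L) = 5.45 mA/V².
In saturation I_D = ½ k_p (V_SG − |V_tp|)², so V_SG − |V_tp| = √(2 I_D / k_p) = √(2 × 4.38 / 5.45) = 1.27 V.
V_SG = 0.685 + 1.27 = 1.95 V.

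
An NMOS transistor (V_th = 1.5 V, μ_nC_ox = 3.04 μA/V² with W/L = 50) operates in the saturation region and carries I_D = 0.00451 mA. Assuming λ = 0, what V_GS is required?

k_n = μ_nC_ox · (W/L) = 0.152 mA/V².
In saturation I_D = ½ k_n (V_GS − V_th)², so V_GS − V_th = √(2 I_D / k_n) = √(2 × 0.00451 / 0.152) = 0.244 V.
V_GS = 1.5 + 0.244 = 1.74 V.

V_GS = 1.74 V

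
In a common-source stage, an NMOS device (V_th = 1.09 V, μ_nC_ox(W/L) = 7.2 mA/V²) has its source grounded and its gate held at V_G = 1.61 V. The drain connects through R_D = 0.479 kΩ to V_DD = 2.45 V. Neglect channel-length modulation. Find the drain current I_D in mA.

V_GS = V_G = 1.61 V, so V_ov = 1.61 − 1.09 = 0.52 V.
Assume saturation: I_D = ½ k_n V_ov² = 0.5 × 7.2 × 0.52² = 0.973 mA, giving V_DS = V_DD − I_D R_D = 2.45 − 0.973 × 0.479 = 1.98 V.
V_DS = 1.98 V ≥ V_ov = 0.52 V, confirming saturation.

I_D = 0.973 mA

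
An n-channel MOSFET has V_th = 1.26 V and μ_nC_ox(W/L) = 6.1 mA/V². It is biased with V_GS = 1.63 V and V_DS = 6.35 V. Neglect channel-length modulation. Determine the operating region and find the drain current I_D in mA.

V_ov = V_GS − V_th = 1.63 − 1.26 = 0.37 V.
Since V_DS = 6.35 V ≥ V_ov = 0.37 V, the device is in saturation.
I_D = ½ k_n V_ov² = 0.5 × 6.1 × 0.37² = 0.418 mA.

Saturation; I_D = 0.418 mA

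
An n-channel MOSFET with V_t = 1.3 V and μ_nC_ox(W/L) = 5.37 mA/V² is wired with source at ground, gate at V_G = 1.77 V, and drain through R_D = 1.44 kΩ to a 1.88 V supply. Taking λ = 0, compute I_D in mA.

I_D = 0.593 mA

V_GS = V_G = 1.77 V, so V_ov = 1.77 − 1.3 = 0.47 V.
Assume saturation: I_D = ½ k_n V_ov² = 0.5 × 5.37 × 0.47² = 0.593 mA, giving V_DS = V_DD − I_D R_D = 1.88 − 0.593 × 1.44 = 1.03 V.
V_DS = 1.03 V ≥ V_ov = 0.47 V, confirming saturation.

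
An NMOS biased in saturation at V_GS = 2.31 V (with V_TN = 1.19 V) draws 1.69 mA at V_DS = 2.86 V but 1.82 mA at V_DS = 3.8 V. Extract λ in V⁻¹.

With V_GS fixed, I_D ∝ (1 + λ V_DS) in saturation, so I_D2/I_D1 = (1 + λ V_DS2)/(1 + λ V_DS1).
1.82/1.69 = 1.077 = (1 + 3.8 λ)/(1 + 2.86 λ).
Solving: λ (I_D1 V_DS2 − I_D2 V_DS1) = I_D2 − I_D1, so λ = (1.82 − 1.69) / (1.69 × 3.8 − 1.82 × 2.86) = 0.13 / 1.22 = 0.107 V⁻¹.

λ = 0.107 V⁻¹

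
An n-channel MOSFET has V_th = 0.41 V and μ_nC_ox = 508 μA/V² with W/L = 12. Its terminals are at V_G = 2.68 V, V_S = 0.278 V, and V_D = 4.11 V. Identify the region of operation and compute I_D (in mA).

Saturation; I_D = 12.1 mA

V_GS = V_G − V_S = 2.68 − 0.278 = 2.4 V; V_DS = V_D − V_S = 4.11 − 0.278 = 3.83 V.
k_n = μ_nC_ox · (W/L) = 6.096 mA/V².
V_ov = V_GS − V_th = 2.4 − 0.41 = 1.99 V.
Since V_DS = 3.83 V ≥ V_ov = 1.99 V, the device is in saturation.
I_D = ½ k_n V_ov² = 0.5 × 6.096 × 1.99² = 12.1 mA.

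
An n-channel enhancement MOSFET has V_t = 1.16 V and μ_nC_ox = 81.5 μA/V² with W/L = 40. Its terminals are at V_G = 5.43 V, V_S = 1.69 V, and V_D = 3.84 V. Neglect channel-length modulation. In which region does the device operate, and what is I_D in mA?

Triode; I_D = 10.5 mA

V_GS = V_G − V_S = 5.43 − 1.69 = 3.74 V; V_DS = V_D − V_S = 3.84 − 1.69 = 2.15 V.
k_n = μ_nC_ox · (W/L) = 3.26 mA/V².
V_ov = V_GS − V_t = 3.74 − 1.16 = 2.58 V.
Since V_DS = 2.15 V < V_ov = 2.58 V, the device is in the triode region.
I_D = k_n [V_ov · V_DS − ½ V_DS²] = 3.26 × [2.58 × 2.15 − 0.5 × 2.15²] = 10.5 mA.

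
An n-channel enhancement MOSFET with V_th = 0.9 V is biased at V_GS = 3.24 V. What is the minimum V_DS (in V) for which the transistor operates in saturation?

V_DS,sat = 2.34 V

The boundary between triode and saturation is V_DS = V_GS − V_th = V_ov.
V_ov = 3.24 − 0.9 = 2.34 V.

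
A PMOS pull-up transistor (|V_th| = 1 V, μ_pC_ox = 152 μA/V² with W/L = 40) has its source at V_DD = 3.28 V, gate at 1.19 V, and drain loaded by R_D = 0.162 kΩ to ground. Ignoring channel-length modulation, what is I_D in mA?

I_D = 3.61 mA

V_SG = V_DD − V_G = 3.28 − 1.19 = 2.09 V, so V_ov = 2.09 − 1 = 1.09 V.
k_p = μ_pC_ox · (W/L) = 6.08 mA/V².
Assume saturation: I_D = ½ k_p V_ov² = 0.5 × 6.08 × 1.09² = 3.61 mA, giving V_SD = V_DD − I_D R_D = 3.28 − 3.61 × 0.162 = 2.69 V.
V_SD = 2.69 V ≥ V_ov = 1.09 V, confirming saturation.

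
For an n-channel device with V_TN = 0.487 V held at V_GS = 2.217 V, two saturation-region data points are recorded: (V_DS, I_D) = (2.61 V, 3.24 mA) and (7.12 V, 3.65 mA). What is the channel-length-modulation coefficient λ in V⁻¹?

λ = 0.0303 V⁻¹

With V_GS fixed, I_D ∝ (1 + λ V_DS) in saturation, so I_D2/I_D1 = (1 + λ V_DS2)/(1 + λ V_DS1).
3.65/3.24 = 1.127 = (1 + 7.12 λ)/(1 + 2.61 λ).
Solving: λ (I_D1 V_DS2 − I_D2 V_DS1) = I_D2 − I_D1, so λ = (3.65 − 3.24) / (3.24 × 7.12 − 3.65 × 2.61) = 0.41 / 13.5 = 0.0303 V⁻¹.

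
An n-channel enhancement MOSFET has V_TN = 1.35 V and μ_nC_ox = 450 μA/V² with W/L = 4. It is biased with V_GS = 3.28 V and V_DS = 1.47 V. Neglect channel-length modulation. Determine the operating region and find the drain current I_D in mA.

k_n = μ_nC_ox · (W/L) = 1.8 mA/V².
V_ov = V_GS − V_TN = 3.28 − 1.35 = 1.93 V.
Since V_DS = 1.47 V < V_ov = 1.93 V, the device is in the triode region.
I_D = k_n [V_ov · V_DS − ½ V_DS²] = 1.8 × [1.93 × 1.47 − 0.5 × 1.47²] = 3.16 mA.

Triode; I_D = 3.16 mA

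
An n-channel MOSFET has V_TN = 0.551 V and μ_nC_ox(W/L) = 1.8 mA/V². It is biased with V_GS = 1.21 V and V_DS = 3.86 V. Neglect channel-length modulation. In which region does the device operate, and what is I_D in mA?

Saturation; I_D = 0.391 mA

V_ov = V_GS − V_TN = 1.21 − 0.551 = 0.659 V.
Since V_DS = 3.86 V ≥ V_ov = 0.659 V, the device is in saturation.
I_D = ½ k_n V_ov² = 0.5 × 1.8 × 0.659² = 0.391 mA.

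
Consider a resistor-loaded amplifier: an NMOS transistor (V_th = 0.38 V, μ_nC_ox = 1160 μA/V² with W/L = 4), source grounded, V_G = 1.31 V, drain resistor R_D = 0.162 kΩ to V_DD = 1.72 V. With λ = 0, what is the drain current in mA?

I_D = 2.01 mA

V_GS = V_G = 1.31 V, so V_ov = 1.31 − 0.38 = 0.93 V.
k_n = μ_nC_ox · (W/L) = 4.64 mA/V².
Assume saturation: I_D = ½ k_n V_ov² = 0.5 × 4.64 × 0.93² = 2.01 mA, giving V_DS = V_DD − I_D R_D = 1.72 − 2.01 × 0.162 = 1.39 V.
V_DS = 1.39 V ≥ V_ov = 0.93 V, confirming saturation.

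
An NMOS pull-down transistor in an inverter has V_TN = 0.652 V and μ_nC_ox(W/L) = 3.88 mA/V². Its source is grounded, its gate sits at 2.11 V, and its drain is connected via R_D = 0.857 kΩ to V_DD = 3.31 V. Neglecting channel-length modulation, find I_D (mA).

V_GS = V_G = 2.11 V, so V_ov = 2.11 − 0.652 = 1.46 V.
Assume saturation: I_D = ½ k_n V_ov² = 0.5 × 3.88 × 1.46² = 4.12 mA, giving V_DS = V_DD − I_D R_D = 3.31 − 4.12 × 0.857 = -0.224 V.
But -0.224 V < V_ov = 1.46 V, so the device is actually in triode.
In triode I_D = k_n[V_ov V_DS − ½ V_DS²] and I_D = (V_DD − V_DS)/R_D. Equating: 1.66 V_DS² − 5.848 V_DS + 3.31 = 0, giving V_DS = 0.709 V (the root below V_ov).
I_D = (3.31 − 0.709) / 0.857 = 3.04 mA.

I_D = 3.04 mA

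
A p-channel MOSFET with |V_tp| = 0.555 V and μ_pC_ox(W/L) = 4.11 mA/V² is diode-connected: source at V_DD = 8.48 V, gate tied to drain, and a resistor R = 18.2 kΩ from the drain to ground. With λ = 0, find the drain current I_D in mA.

With gate tied to drain, V_SG = V_SD ≥ V_SG − |V_tp|, so the device is in saturation.
KCL at the drain: ½ k_p (V_SG − |V_tp|)² = (V_DD − V_SG)/R.
Let x = V_SG − 0.555. Then 37.4 x² + x − 7.925 = 0, giving x = 0.447 V (positive root), so V_SG = 1 V.
I_D = (V_DD − V_SG)/R = (8.48 − 1) / 18.2 = 0.411 mA.

I_D = 0.411 mA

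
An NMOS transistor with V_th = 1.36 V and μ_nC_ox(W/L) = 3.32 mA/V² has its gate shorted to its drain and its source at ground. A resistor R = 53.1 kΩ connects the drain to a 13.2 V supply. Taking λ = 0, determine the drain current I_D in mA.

With gate tied to drain, V_GS = V_DS ≥ V_GS − V_th, so the device is in saturation.
KCL at the drain: ½ k_n (V_GS − V_th)² = (V_DD − V_GS)/R.
Let x = V_GS − 1.36. Then 88.1 x² + x − 11.84 = 0, giving x = 0.361 V (positive root), so V_GS = 1.72 V.
I_D = (V_DD − V_GS)/R = (13.2 − 1.72) / 53.1 = 0.216 mA.

I_D = 0.216 mA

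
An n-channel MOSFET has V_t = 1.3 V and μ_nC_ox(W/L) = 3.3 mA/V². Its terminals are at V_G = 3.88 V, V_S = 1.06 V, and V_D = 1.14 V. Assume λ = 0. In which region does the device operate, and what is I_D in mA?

Triode; I_D = 0.391 mA

V_GS = V_G − V_S = 3.88 − 1.06 = 2.82 V; V_DS = V_D − V_S = 1.14 − 1.06 = 0.08 V.
V_ov = V_GS − V_t = 2.82 − 1.3 = 1.52 V.
Since V_DS = 0.08 V < V_ov = 1.52 V, the device is in the triode region.
I_D = k_n [V_ov · V_DS − ½ V_DS²] = 3.3 × [1.52 × 0.08 − 0.5 × 0.08²] = 0.391 mA.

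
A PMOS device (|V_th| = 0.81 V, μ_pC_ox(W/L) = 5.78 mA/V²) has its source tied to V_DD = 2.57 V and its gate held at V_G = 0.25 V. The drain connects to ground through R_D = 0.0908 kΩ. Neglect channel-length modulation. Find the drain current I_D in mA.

V_SG = V_DD − V_G = 2.57 − 0.25 = 2.32 V, so V_ov = 2.32 − 0.81 = 1.51 V.
Assume saturation: I_D = ½ k_p V_ov² = 0.5 × 5.78 × 1.51² = 6.59 mA, giving V_SD = V_DD − I_D R_D = 2.57 − 6.59 × 0.0908 = 1.97 V.
V_SD = 1.97 V ≥ V_ov = 1.51 V, confirming saturation.

I_D = 6.59 mA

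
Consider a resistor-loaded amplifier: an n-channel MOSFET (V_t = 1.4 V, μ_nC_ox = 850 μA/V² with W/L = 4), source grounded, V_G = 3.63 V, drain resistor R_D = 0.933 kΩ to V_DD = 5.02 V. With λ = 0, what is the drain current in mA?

I_D = 4.60 mA

V_GS = V_G = 3.63 V, so V_ov = 3.63 − 1.4 = 2.23 V.
k_n = μ_nC_ox · (W/L) = 3.4 mA/V².
Assume saturation: I_D = ½ k_n V_ov² = 0.5 × 3.4 × 2.23² = 8.45 mA, giving V_DS = V_DD − I_D R_D = 5.02 − 8.45 × 0.933 = -2.87 V.
But -2.87 V < V_ov = 2.23 V, so the device is actually in triode.
In triode I_D = k_n[V_ov V_DS − ½ V_DS²] and I_D = (V_DD − V_DS)/R_D. Equating: 1.59 V_DS² − 8.074 V_DS + 5.02 = 0, giving V_DS = 0.725 V (the root below V_ov).
I_D = (5.02 − 0.725) / 0.933 = 4.6 mA.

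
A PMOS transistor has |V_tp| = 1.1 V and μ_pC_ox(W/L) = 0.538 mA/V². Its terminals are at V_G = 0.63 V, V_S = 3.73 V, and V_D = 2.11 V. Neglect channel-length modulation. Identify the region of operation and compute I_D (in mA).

V_SG = V_S − V_G = 3.73 − 0.63 = 3.1 V; V_SD = V_S − V_D = 3.73 − 2.11 = 1.62 V.
V_ov = V_SG − |V_tp| = 3.1 − 1.1 = 2 V.
Since V_SD = 1.62 V < V_ov = 2 V, the device is in the triode region.
I_D = k_p [V_ov · V_SD − ½ V_SD²] = 0.538 × [2 × 1.62 − 0.5 × 1.62²] = 1.04 mA.

Triode; I_D = 1.04 mA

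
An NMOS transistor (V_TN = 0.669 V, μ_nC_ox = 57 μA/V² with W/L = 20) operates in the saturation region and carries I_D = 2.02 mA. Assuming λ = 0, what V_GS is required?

k_n = μ_nC_ox · (W/L) = 1.14 mA/V².
In saturation I_D = ½ k_n (V_GS − V_TN)², so V_GS − V_TN = √(2 I_D / k_n) = √(2 × 2.02 / 1.14) = 1.88 V.
V_GS = 0.669 + 1.88 = 2.55 V.

V_GS = 2.55 V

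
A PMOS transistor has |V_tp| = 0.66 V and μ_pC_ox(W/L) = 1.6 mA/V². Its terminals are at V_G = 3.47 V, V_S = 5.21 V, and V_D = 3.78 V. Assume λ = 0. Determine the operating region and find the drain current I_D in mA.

V_SG = V_S − V_G = 5.21 − 3.47 = 1.74 V; V_SD = V_S − V_D = 5.21 − 3.78 = 1.43 V.
V_ov = V_SG − |V_tp| = 1.74 − 0.66 = 1.08 V.
Since V_SD = 1.43 V ≥ V_ov = 1.08 V, the device is in saturation.
I_D = ½ k_p V_ov² = 0.5 × 1.6 × 1.08² = 0.933 mA.

Saturation; I_D = 0.933 mA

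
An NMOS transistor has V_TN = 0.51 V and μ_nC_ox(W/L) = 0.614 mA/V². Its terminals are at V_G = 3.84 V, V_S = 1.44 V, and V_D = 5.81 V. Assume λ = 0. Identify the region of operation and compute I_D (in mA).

Saturation; I_D = 1.10 mA

V_GS = V_G − V_S = 3.84 − 1.44 = 2.4 V; V_DS = V_D − V_S = 5.81 − 1.44 = 4.37 V.
V_ov = V_GS − V_TN = 2.4 − 0.51 = 1.89 V.
Since V_DS = 4.37 V ≥ V_ov = 1.89 V, the device is in saturation.
I_D = ½ k_n V_ov² = 0.5 × 0.614 × 1.89² = 1.1 mA.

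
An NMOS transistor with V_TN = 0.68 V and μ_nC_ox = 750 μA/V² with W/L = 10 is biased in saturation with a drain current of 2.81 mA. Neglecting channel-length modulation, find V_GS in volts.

V_GS = 1.55 V

k_n = μ_nC_ox · (W/L) = 7.5 mA/V².
In saturation I_D = ½ k_n (V_GS − V_TN)², so V_GS − V_TN = √(2 I_D / k_n) = √(2 × 2.81 / 7.5) = 0.866 V.
V_GS = 0.68 + 0.866 = 1.55 V.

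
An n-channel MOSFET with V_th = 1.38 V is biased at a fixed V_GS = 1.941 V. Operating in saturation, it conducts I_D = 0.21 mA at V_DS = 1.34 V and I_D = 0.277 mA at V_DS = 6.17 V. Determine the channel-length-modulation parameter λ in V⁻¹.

λ = 0.0725 V⁻¹

With V_GS fixed, I_D ∝ (1 + λ V_DS) in saturation, so I_D2/I_D1 = (1 + λ V_DS2)/(1 + λ V_DS1).
0.277/0.21 = 1.319 = (1 + 6.17 λ)/(1 + 1.34 λ).
Solving: λ (I_D1 V_DS2 − I_D2 V_DS1) = I_D2 − I_D1, so λ = (0.277 − 0.21) / (0.21 × 6.17 − 0.277 × 1.34) = 0.067 / 0.925 = 0.0725 V⁻¹.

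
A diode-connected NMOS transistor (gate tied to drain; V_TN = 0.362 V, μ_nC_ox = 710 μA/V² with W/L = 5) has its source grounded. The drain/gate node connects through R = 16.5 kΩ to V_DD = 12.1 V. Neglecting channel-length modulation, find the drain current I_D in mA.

I_D = 0.674 mA

With gate tied to drain, V_GS = V_DS ≥ V_GS − V_TN, so the device is in saturation.
k_n = μ_nC_ox · (W/L) = 3.55 mA/V².
KCL at the drain: ½ k_n (V_GS − V_TN)² = (V_DD − V_GS)/R.
Let x = V_GS − 0.362. Then 29.3 x² + x − 11.74 = 0, giving x = 0.616 V (positive root), so V_GS = 0.978 V.
I_D = (V_DD − V_GS)/R = (12.1 − 0.978) / 16.5 = 0.674 mA.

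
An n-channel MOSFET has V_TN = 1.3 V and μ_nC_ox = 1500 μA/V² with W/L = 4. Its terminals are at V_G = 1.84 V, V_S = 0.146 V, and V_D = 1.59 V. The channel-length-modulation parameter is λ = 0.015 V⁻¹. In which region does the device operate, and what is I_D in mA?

V_GS = V_G − V_S = 1.84 − 0.146 = 1.69 V; V_DS = V_D − V_S = 1.59 − 0.146 = 1.44 V.
k_n = μ_nC_ox · (W/L) = 6 mA/V².
V_ov = V_GS − V_TN = 1.69 − 1.3 = 0.394 V.
Since V_DS = 1.44 V ≥ V_ov = 0.394 V, the device is in saturation.
I_D = ½ k_n V_ov² (1 + λ V_DS) = 0.5 × 6 × 0.394² × (1 + 0.015 × 1.44) = 0.476 mA.

Saturation; I_D = 0.476 mA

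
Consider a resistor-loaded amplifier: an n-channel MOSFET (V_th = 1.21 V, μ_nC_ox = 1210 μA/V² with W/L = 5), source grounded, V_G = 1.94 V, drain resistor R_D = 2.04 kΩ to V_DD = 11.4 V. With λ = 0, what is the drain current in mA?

V_GS = V_G = 1.94 V, so V_ov = 1.94 − 1.21 = 0.73 V.
k_n = μ_nC_ox · (W/L) = 6.05 mA/V².
Assume saturation: I_D = ½ k_n V_ov² = 0.5 × 6.05 × 0.73² = 1.61 mA, giving V_DS = V_DD − I_D R_D = 11.4 − 1.61 × 2.04 = 8.11 V.
V_DS = 8.11 V ≥ V_ov = 0.73 V, confirming saturation.

I_D = 1.61 mA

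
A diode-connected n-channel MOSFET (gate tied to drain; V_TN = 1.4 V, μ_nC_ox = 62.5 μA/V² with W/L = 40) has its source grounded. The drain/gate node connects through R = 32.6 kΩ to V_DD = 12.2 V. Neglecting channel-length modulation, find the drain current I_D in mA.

I_D = 0.316 mA

With gate tied to drain, V_GS = V_DS ≥ V_GS − V_TN, so the device is in saturation.
k_n = μ_nC_ox · (W/L) = 2.5 mA/V².
KCL at the drain: ½ k_n (V_GS − V_TN)² = (V_DD − V_GS)/R.
Let x = V_GS − 1.4. Then 40.8 x² + x − 10.8 = 0, giving x = 0.503 V (positive root), so V_GS = 1.9 V.
I_D = (V_DD − V_GS)/R = (12.2 − 1.9) / 32.6 = 0.316 mA.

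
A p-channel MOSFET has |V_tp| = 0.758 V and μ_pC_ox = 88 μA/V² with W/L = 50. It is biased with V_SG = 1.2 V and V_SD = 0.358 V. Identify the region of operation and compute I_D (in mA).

k_p = μ_pC_ox · (W/L) = 4.4 mA/V².
V_ov = V_SG − |V_tp| = 1.2 − 0.758 = 0.442 V.
Since V_SD = 0.358 V < V_ov = 0.442 V, the device is in the triode region.
I_D = k_p [V_ov · V_SD − ½ V_SD²] = 4.4 × [0.442 × 0.358 − 0.5 × 0.358²] = 0.414 mA.

Triode; I_D = 0.414 mA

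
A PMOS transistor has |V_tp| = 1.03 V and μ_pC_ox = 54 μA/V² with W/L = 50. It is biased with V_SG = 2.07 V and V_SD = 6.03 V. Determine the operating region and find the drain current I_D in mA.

Saturation; I_D = 1.46 mA

k_p = μ_pC_ox · (W/L) = 2.7 mA/V².
V_ov = V_SG − |V_tp| = 2.07 − 1.03 = 1.04 V.
Since V_SD = 6.03 V ≥ V_ov = 1.04 V, the device is in saturation.
I_D = ½ k_p V_ov² = 0.5 × 2.7 × 1.04² = 1.46 mA.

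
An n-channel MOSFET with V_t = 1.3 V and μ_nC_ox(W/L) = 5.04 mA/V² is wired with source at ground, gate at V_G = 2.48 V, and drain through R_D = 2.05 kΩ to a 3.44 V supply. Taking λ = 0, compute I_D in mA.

V_GS = V_G = 2.48 V, so V_ov = 2.48 − 1.3 = 1.18 V.
Assume saturation: I_D = ½ k_n V_ov² = 0.5 × 5.04 × 1.18² = 3.51 mA, giving V_DS = V_DD − I_D R_D = 3.44 − 3.51 × 2.05 = -3.75 V.
But -3.75 V < V_ov = 1.18 V, so the device is actually in triode.
In triode I_D = k_n[V_ov V_DS − ½ V_DS²] and I_D = (V_DD − V_DS)/R_D. Equating: 5.17 V_DS² − 13.19 V_DS + 3.44 = 0, giving V_DS = 0.295 V (the root below V_ov).
I_D = (3.44 − 0.295) / 2.05 = 1.53 mA.

I_D = 1.53 mA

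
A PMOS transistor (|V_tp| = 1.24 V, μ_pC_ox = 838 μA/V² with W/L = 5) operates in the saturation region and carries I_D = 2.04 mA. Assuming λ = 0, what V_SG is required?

k_p = μ_pC_ox · (W/L) = 4.19 mA/V².
In saturation I_D = ½ k_p (V_SG − |V_tp|)², so V_SG − |V_tp| = √(2 I_D / k_p) = √(2 × 2.04 / 4.19) = 0.987 V.
V_SG = 1.24 + 0.987 = 2.23 V.

V_SG = 2.23 V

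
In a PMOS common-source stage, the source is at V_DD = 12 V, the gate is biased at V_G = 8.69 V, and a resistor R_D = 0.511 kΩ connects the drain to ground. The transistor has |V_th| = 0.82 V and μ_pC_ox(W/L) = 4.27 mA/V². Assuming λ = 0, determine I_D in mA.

I_D = 13.2 mA

V_SG = V_DD − V_G = 12 − 8.69 = 3.31 V, so V_ov = 3.31 − 0.82 = 2.49 V.
Assume saturation: I_D = ½ k_p V_ov² = 0.5 × 4.27 × 2.49² = 13.2 mA, giving V_SD = V_DD − I_D R_D = 12 − 13.2 × 0.511 = 5.24 V.
V_SD = 5.24 V ≥ V_ov = 2.49 V, confirming saturation.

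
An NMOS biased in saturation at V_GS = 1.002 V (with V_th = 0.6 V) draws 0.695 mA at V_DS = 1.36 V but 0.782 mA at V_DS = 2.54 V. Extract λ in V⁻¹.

λ = 0.124 V⁻¹

With V_GS fixed, I_D ∝ (1 + λ V_DS) in saturation, so I_D2/I_D1 = (1 + λ V_DS2)/(1 + λ V_DS1).
0.782/0.695 = 1.125 = (1 + 2.54 λ)/(1 + 1.36 λ).
Solving: λ (I_D1 V_DS2 − I_D2 V_DS1) = I_D2 − I_D1, so λ = (0.782 − 0.695) / (0.695 × 2.54 − 0.782 × 1.36) = 0.087 / 0.702 = 0.124 V⁻¹.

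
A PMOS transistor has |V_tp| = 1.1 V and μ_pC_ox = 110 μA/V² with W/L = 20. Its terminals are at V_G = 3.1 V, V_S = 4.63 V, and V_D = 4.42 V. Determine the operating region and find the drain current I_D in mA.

V_SG = V_S − V_G = 4.63 − 3.1 = 1.53 V; V_SD = V_S − V_D = 4.63 − 4.42 = 0.21 V.
k_p = μ_pC_ox · (W/L) = 2.2 mA/V².
V_ov = V_SG − |V_tp| = 1.53 − 1.1 = 0.43 V.
Since V_SD = 0.21 V < V_ov = 0.43 V, the device is in the triode region.
I_D = k_p [V_ov · V_SD − ½ V_SD²] = 2.2 × [0.43 × 0.21 − 0.5 × 0.21²] = 0.15 mA.

Triode; I_D = 0.150 mA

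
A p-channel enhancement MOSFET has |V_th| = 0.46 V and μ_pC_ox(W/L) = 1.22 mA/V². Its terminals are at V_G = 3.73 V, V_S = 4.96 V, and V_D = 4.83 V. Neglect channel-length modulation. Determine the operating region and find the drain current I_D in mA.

V_SG = V_S − V_G = 4.96 − 3.73 = 1.23 V; V_SD = V_S − V_D = 4.96 − 4.83 = 0.13 V.
V_ov = V_SG − |V_th| = 1.23 − 0.46 = 0.77 V.
Since V_SD = 0.13 V < V_ov = 0.77 V, the device is in the triode region.
I_D = k_p [V_ov · V_SD − ½ V_SD²] = 1.22 × [0.77 × 0.13 − 0.5 × 0.13²] = 0.112 mA.

Triode; I_D = 0.112 mA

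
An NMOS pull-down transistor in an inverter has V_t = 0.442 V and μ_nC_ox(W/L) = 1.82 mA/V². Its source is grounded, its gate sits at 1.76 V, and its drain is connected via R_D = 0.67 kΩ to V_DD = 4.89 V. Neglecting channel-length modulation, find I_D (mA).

V_GS = V_G = 1.76 V, so V_ov = 1.76 − 0.442 = 1.32 V.
Assume saturation: I_D = ½ k_n V_ov² = 0.5 × 1.82 × 1.32² = 1.58 mA, giving V_DS = V_DD − I_D R_D = 4.89 − 1.58 × 0.67 = 3.83 V.
V_DS = 3.83 V ≥ V_ov = 1.32 V, confirming saturation.

I_D = 1.58 mA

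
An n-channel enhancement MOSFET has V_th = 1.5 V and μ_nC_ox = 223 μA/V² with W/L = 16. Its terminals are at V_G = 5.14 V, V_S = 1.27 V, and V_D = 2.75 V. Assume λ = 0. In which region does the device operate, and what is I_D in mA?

V_GS = V_G − V_S = 5.14 − 1.27 = 3.87 V; V_DS = V_D − V_S = 2.75 − 1.27 = 1.48 V.
k_n = μ_nC_ox · (W/L) = 3.568 mA/V².
V_ov = V_GS − V_th = 3.87 − 1.5 = 2.37 V.
Since V_DS = 1.48 V < V_ov = 2.37 V, the device is in the triode region.
I_D = k_n [V_ov · V_DS − ½ V_DS²] = 3.568 × [2.37 × 1.48 − 0.5 × 1.48²] = 8.61 mA.

Triode; I_D = 8.61 mA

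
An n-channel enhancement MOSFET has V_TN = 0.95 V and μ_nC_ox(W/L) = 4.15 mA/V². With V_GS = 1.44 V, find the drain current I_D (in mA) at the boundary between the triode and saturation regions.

At the boundary V_DS = V_ov = V_GS − V_TN = 1.44 − 0.95 = 0.49 V.
I_D = ½ k_n V_ov² = 0.5 × 4.15 × 0.49² = 0.498 mA.

I_D = 0.498 mA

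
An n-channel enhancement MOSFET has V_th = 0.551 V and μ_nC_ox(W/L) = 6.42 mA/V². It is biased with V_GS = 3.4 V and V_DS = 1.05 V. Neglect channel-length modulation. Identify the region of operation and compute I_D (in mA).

Triode; I_D = 15.7 mA

V_ov = V_GS − V_th = 3.4 − 0.551 = 2.85 V.
Since V_DS = 1.05 V < V_ov = 2.85 V, the device is in the triode region.
I_D = k_n [V_ov · V_DS − ½ V_DS²] = 6.42 × [2.85 × 1.05 − 0.5 × 1.05²] = 15.7 mA.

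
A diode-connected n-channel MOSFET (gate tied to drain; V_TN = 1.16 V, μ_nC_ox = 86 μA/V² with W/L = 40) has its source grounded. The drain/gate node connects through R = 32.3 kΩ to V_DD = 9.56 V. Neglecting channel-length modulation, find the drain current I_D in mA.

I_D = 0.248 mA

With gate tied to drain, V_GS = V_DS ≥ V_GS − V_TN, so the device is in saturation.
k_n = μ_nC_ox · (W/L) = 3.44 mA/V².
KCL at the drain: ½ k_n (V_GS − V_TN)² = (V_DD − V_GS)/R.
Let x = V_GS − 1.16. Then 55.6 x² + x − 8.4 = 0, giving x = 0.38 V (positive root), so V_GS = 1.54 V.
I_D = (V_DD − V_GS)/R = (9.56 − 1.54) / 32.3 = 0.248 mA.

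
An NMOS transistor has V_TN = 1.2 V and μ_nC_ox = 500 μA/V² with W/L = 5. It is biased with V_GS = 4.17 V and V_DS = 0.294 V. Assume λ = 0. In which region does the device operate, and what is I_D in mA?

k_n = μ_nC_ox · (W/L) = 2.5 mA/V².
V_ov = V_GS − V_TN = 4.17 − 1.2 = 2.97 V.
Since V_DS = 0.294 V < V_ov = 2.97 V, the device is in the triode region.
I_D = k_n [V_ov · V_DS − ½ V_DS²] = 2.5 × [2.97 × 0.294 − 0.5 × 0.294²] = 2.07 mA.

Triode; I_D = 2.07 mA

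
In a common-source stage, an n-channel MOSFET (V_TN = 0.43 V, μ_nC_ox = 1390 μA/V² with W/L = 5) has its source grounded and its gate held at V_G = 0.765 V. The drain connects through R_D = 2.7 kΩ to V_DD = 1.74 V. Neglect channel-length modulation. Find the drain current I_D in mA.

V_GS = V_G = 0.765 V, so V_ov = 0.765 − 0.43 = 0.335 V.
k_n = μ_nC_ox · (W/L) = 6.95 mA/V².
Assume saturation: I_D = ½ k_n V_ov² = 0.5 × 6.95 × 0.335² = 0.39 mA, giving V_DS = V_DD − I_D R_D = 1.74 − 0.39 × 2.7 = 0.687 V.
V_DS = 0.687 V ≥ V_ov = 0.335 V, confirming saturation.

I_D = 0.390 mA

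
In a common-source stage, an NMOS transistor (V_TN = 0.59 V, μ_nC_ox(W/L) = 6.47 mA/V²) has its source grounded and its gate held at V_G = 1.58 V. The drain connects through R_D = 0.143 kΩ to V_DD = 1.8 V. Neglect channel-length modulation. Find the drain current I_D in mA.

V_GS = V_G = 1.58 V, so V_ov = 1.58 − 0.59 = 0.99 V.
Assume saturation: I_D = ½ k_n V_ov² = 0.5 × 6.47 × 0.99² = 3.17 mA, giving V_DS = V_DD − I_D R_D = 1.8 − 3.17 × 0.143 = 1.35 V.
V_DS = 1.35 V ≥ V_ov = 0.99 V, confirming saturation.

I_D = 3.17 mA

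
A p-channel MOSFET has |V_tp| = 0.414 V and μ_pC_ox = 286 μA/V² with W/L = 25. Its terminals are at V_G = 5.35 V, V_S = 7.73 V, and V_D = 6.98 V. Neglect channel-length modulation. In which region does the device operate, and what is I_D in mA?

Triode; I_D = 8.53 mA

V_SG = V_S − V_G = 7.73 − 5.35 = 2.38 V; V_SD = V_S − V_D = 7.73 − 6.98 = 0.75 V.
k_p = μ_pC_ox · (W/L) = 7.15 mA/V².
V_ov = V_SG − |V_tp| = 2.38 − 0.414 = 1.97 V.
Since V_SD = 0.75 V < V_ov = 1.97 V, the device is in the triode region.
I_D = k_p [V_ov · V_SD − ½ V_SD²] = 7.15 × [1.97 × 0.75 − 0.5 × 0.75²] = 8.53 mA.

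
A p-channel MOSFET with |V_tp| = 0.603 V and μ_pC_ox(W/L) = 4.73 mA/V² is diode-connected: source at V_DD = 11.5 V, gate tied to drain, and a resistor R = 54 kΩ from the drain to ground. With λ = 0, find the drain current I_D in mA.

I_D = 0.196 mA

With gate tied to drain, V_SG = V_SD ≥ V_SG − |V_tp|, so the device is in saturation.
KCL at the drain: ½ k_p (V_SG − |V_tp|)² = (V_DD − V_SG)/R.
Let x = V_SG − 0.603. Then 128 x² + x − 10.9 = 0, giving x = 0.288 V (positive root), so V_SG = 0.891 V.
I_D = (V_DD − V_SG)/R = (11.5 − 0.891) / 54 = 0.196 mA.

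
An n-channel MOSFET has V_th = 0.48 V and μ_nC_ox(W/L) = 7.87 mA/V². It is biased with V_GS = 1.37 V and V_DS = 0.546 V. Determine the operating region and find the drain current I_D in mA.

V_ov = V_GS − V_th = 1.37 − 0.48 = 0.89 V.
Since V_DS = 0.546 V < V_ov = 0.89 V, the device is in the triode region.
I_D = k_n [V_ov · V_DS − ½ V_DS²] = 7.87 × [0.89 × 0.546 − 0.5 × 0.546²] = 2.65 mA.

Triode; I_D = 2.65 mA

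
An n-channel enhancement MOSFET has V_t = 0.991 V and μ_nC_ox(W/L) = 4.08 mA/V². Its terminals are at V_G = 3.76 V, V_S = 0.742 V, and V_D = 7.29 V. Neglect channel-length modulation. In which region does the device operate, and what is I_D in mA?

V_GS = V_G − V_S = 3.76 − 0.742 = 3.02 V; V_DS = V_D − V_S = 7.29 − 0.742 = 6.55 V.
V_ov = V_GS − V_t = 3.02 − 0.991 = 2.03 V.
Since V_DS = 6.55 V ≥ V_ov = 2.03 V, the device is in saturation.
I_D = ½ k_n V_ov² = 0.5 × 4.08 × 2.03² = 8.38 mA.

Saturation; I_D = 8.38 mA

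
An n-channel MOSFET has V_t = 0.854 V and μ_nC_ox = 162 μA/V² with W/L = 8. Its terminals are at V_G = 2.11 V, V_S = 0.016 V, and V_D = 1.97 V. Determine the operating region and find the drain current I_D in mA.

Saturation; I_D = 0.996 mA

V_GS = V_G − V_S = 2.11 − 0.016 = 2.09 V; V_DS = V_D − V_S = 1.97 − 0.016 = 1.95 V.
k_n = μ_nC_ox · (W/L) = 1.296 mA/V².
V_ov = V_GS − V_t = 2.09 − 0.854 = 1.24 V.
Since V_DS = 1.95 V ≥ V_ov = 1.24 V, the device is in saturation.
I_D = ½ k_n V_ov² = 0.5 × 1.296 × 1.24² = 0.996 mA.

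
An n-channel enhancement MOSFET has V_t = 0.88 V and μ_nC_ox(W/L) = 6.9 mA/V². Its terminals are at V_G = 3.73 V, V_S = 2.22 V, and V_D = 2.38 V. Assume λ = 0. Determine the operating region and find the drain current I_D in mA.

Triode; I_D = 0.607 mA

V_GS = V_G − V_S = 3.73 − 2.22 = 1.51 V; V_DS = V_D − V_S = 2.38 − 2.22 = 0.16 V.
V_ov = V_GS − V_t = 1.51 − 0.88 = 0.63 V.
Since V_DS = 0.16 V < V_ov = 0.63 V, the device is in the triode region.
I_D = k_n [V_ov · V_DS − ½ V_DS²] = 6.9 × [0.63 × 0.16 − 0.5 × 0.16²] = 0.607 mA.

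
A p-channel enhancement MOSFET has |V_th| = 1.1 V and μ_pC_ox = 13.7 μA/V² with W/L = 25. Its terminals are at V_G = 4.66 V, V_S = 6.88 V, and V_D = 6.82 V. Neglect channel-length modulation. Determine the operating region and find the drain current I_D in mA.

Triode; I_D = 0.0224 mA

V_SG = V_S − V_G = 6.88 − 4.66 = 2.22 V; V_SD = V_S − V_D = 6.88 − 6.82 = 0.06 V.
k_p = μ_pC_ox · (W/L) = 0.3425 mA/V².
V_ov = V_SG − |V_th| = 2.22 − 1.1 = 1.12 V.
Since V_SD = 0.06 V < V_ov = 1.12 V, the device is in the triode region.
I_D = k_p [V_ov · V_SD − ½ V_SD²] = 0.3425 × [1.12 × 0.06 − 0.5 × 0.06²] = 0.0224 mA.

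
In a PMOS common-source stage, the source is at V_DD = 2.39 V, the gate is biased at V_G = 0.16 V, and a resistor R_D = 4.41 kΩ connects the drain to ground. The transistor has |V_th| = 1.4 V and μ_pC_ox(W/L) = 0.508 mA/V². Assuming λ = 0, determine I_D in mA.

I_D = 0.175 mA

V_SG = V_DD − V_G = 2.39 − 0.16 = 2.23 V, so V_ov = 2.23 − 1.4 = 0.83 V.
Assume saturation: I_D = ½ k_p V_ov² = 0.5 × 0.508 × 0.83² = 0.175 mA, giving V_SD = V_DD − I_D R_D = 2.39 − 0.175 × 4.41 = 1.62 V.
V_SD = 1.62 V ≥ V_ov = 0.83 V, confirming saturation.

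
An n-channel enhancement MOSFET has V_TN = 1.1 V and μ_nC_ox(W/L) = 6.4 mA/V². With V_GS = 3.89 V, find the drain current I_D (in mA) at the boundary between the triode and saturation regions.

At the boundary V_DS = V_ov = V_GS − V_TN = 3.89 − 1.1 = 2.79 V.
I_D = ½ k_n V_ov² = 0.5 × 6.4 × 2.79² = 24.9 mA.

I_D = 24.9 mA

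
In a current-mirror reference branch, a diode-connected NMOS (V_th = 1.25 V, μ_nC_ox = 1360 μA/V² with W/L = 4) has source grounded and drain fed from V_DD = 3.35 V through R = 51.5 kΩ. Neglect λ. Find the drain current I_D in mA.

I_D = 0.0385 mA

With gate tied to drain, V_GS = V_DS ≥ V_GS − V_th, so the device is in saturation.
k_n = μ_nC_ox · (W/L) = 5.44 mA/V².
KCL at the drain: ½ k_n (V_GS − V_th)² = (V_DD − V_GS)/R.
Let x = V_GS − 1.25. Then 140 x² + x − 2.1 = 0, giving x = 0.119 V (positive root), so V_GS = 1.37 V.
I_D = (V_DD − V_GS)/R = (3.35 − 1.37) / 51.5 = 0.0385 mA.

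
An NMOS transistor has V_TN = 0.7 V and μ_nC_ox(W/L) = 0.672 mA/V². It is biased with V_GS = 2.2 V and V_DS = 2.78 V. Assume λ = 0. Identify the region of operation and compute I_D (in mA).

Saturation; I_D = 0.756 mA

V_ov = V_GS − V_TN = 2.2 − 0.7 = 1.5 V.
Since V_DS = 2.78 V ≥ V_ov = 1.5 V, the device is in saturation.
I_D = ½ k_n V_ov² = 0.5 × 0.672 × 1.5² = 0.756 mA.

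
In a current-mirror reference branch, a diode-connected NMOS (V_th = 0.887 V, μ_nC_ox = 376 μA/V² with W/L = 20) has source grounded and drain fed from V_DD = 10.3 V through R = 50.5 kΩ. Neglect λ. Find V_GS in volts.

V_GS = 1.11 V

With gate tied to drain, V_GS = V_DS ≥ V_GS − V_th, so the device is in saturation.
k_n = μ_nC_ox · (W/L) = 7.52 mA/V².
KCL at the drain: ½ k_n (V_GS − V_th)² = (V_DD − V_GS)/R.
Let x = V_GS − 0.887. Then 190 x² + x − 9.413 = 0, giving x = 0.22 V (positive root), so V_GS = 1.11 V.
I_D = (V_DD − V_GS)/R = (10.3 − 1.11) / 50.5 = 0.182 mA.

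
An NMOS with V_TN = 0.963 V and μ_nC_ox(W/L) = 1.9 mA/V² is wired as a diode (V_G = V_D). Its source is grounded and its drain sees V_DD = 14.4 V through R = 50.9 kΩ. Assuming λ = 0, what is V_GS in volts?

With gate tied to drain, V_GS = V_DS ≥ V_GS − V_TN, so the device is in saturation.
KCL at the drain: ½ k_n (V_GS − V_TN)² = (V_DD − V_GS)/R.
Let x = V_GS − 0.963. Then 48.4 x² + x − 13.44 = 0, giving x = 0.517 V (positive root), so V_GS = 1.48 V.
I_D = (V_DD − V_GS)/R = (14.4 − 1.48) / 50.9 = 0.254 mA.

V_GS = 1.48 V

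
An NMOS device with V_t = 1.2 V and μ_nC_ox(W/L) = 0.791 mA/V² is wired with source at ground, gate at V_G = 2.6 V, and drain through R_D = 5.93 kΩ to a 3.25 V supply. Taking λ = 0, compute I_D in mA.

I_D = 0.462 mA

V_GS = V_G = 2.6 V, so V_ov = 2.6 − 1.2 = 1.4 V.
Assume saturation: I_D = ½ k_n V_ov² = 0.5 × 0.791 × 1.4² = 0.775 mA, giving V_DS = V_DD − I_D R_D = 3.25 − 0.775 × 5.93 = -1.35 V.
But -1.35 V < V_ov = 1.4 V, so the device is actually in triode.
In triode I_D = k_n[V_ov V_DS − ½ V_DS²] and I_D = (V_DD − V_DS)/R_D. Equating: 2.35 V_DS² − 7.567 V_DS + 3.25 = 0, giving V_DS = 0.51 V (the root below V_ov).
I_D = (3.25 − 0.51) / 5.93 = 0.462 mA.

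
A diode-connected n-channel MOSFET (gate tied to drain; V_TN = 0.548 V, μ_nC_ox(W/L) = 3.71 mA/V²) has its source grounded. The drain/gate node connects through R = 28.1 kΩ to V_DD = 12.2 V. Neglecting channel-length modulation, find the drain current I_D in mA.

With gate tied to drain, V_GS = V_DS ≥ V_GS − V_TN, so the device is in saturation.
KCL at the drain: ½ k_n (V_GS − V_TN)² = (V_DD − V_GS)/R.
Let x = V_GS − 0.548. Then 52.1 x² + x − 11.65 = 0, giving x = 0.463 V (positive root), so V_GS = 1.01 V.
I_D = (V_DD − V_GS)/R = (12.2 − 1.01) / 28.1 = 0.398 mA.

I_D = 0.398 mA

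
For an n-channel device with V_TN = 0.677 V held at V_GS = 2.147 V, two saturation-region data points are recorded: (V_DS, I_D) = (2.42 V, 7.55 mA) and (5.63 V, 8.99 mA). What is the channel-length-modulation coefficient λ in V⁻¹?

With V_GS fixed, I_D ∝ (1 + λ V_DS) in saturation, so I_D2/I_D1 = (1 + λ V_DS2)/(1 + λ V_DS1).
8.99/7.55 = 1.191 = (1 + 5.63 λ)/(1 + 2.42 λ).
Solving: λ (I_D1 V_DS2 − I_D2 V_DS1) = I_D2 − I_D1, so λ = (8.99 − 7.55) / (7.55 × 5.63 − 8.99 × 2.42) = 1.44 / 20.8 = 0.0694 V⁻¹.

λ = 0.0694 V⁻¹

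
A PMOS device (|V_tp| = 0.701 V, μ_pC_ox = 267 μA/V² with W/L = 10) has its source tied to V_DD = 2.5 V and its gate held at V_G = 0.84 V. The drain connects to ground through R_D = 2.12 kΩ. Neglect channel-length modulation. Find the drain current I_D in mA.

I_D = 0.944 mA

V_SG = V_DD − V_G = 2.5 − 0.84 = 1.66 V, so V_ov = 1.66 − 0.701 = 0.959 V.
k_p = μ_pC_ox · (W/L) = 2.67 mA/V².
Assume saturation: I_D = ½ k_p V_ov² = 0.5 × 2.67 × 0.959² = 1.23 mA, giving V_SD = V_DD − I_D R_D = 2.5 − 1.23 × 2.12 = -0.103 V.
But -0.103 V < V_ov = 0.959 V, so the device is actually in triode.
In triode I_D = k_p[V_ov V_SD − ½ V_SD²] and I_D = (V_DD − V_SD)/R_D. Equating: 2.83 V_SD² − 6.428 V_SD + 2.5 = 0, giving V_SD = 0.498 V (the root below V_ov).
I_D = (2.5 − 0.498) / 2.12 = 0.944 mA.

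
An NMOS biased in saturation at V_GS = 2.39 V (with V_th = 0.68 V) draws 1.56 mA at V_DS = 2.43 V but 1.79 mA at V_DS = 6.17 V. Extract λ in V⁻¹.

λ = 0.0436 V⁻¹

With V_GS fixed, I_D ∝ (1 + λ V_DS) in saturation, so I_D2/I_D1 = (1 + λ V_DS2)/(1 + λ V_DS1).
1.79/1.56 = 1.147 = (1 + 6.17 λ)/(1 + 2.43 λ).
Solving: λ (I_D1 V_DS2 − I_D2 V_DS1) = I_D2 − I_D1, so λ = (1.79 − 1.56) / (1.56 × 6.17 − 1.79 × 2.43) = 0.23 / 5.28 = 0.0436 V⁻¹.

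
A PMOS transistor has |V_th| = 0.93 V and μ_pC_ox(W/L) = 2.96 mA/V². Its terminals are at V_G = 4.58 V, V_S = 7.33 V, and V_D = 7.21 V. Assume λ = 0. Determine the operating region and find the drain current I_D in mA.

V_SG = V_S − V_G = 7.33 − 4.58 = 2.75 V; V_SD = V_S − V_D = 7.33 − 7.21 = 0.12 V.
V_ov = V_SG − |V_th| = 2.75 − 0.93 = 1.82 V.
Since V_SD = 0.12 V < V_ov = 1.82 V, the device is in the triode region.
I_D = k_p [V_ov · V_SD − ½ V_SD²] = 2.96 × [1.82 × 0.12 − 0.5 × 0.12²] = 0.625 mA.

Triode; I_D = 0.625 mA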